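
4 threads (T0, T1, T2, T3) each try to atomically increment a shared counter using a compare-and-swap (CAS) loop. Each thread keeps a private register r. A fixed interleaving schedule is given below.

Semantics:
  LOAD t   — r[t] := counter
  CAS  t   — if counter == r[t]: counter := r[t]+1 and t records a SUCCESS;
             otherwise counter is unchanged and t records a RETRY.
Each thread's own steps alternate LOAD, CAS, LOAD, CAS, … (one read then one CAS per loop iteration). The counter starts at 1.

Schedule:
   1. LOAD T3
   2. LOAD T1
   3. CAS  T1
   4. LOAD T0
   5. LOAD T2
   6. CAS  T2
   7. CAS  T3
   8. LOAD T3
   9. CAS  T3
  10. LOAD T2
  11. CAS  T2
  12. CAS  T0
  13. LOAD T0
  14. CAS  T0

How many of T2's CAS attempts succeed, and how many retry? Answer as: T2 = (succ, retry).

1. LOAD T3 → mem=1 r[T3]=1 [LOAD]
2. LOAD T1 → mem=1 r[T1]=1 [LOAD]
3. CAS T1 → mem=2 r[T1]=1 [OK]
4. LOAD T0 → mem=2 r[T0]=2 [LOAD]
5. LOAD T2 → mem=2 r[T2]=2 [LOAD]
6. CAS T2 → mem=3 r[T2]=2 [OK]
7. CAS T3 → mem=3 r[T3]=1 [RETRY]
8. LOAD T3 → mem=3 r[T3]=3 [LOAD]
9. CAS T3 → mem=4 r[T3]=3 [OK]
10. LOAD T2 → mem=4 r[T2]=4 [LOAD]
11. CAS T2 → mem=5 r[T2]=4 [OK]
12. CAS T0 → mem=5 r[T0]=2 [RETRY]
13. LOAD T0 → mem=5 r[T0]=5 [LOAD]
14. CAS T0 → mem=6 r[T0]=5 [OK]

T2 = (2, 0)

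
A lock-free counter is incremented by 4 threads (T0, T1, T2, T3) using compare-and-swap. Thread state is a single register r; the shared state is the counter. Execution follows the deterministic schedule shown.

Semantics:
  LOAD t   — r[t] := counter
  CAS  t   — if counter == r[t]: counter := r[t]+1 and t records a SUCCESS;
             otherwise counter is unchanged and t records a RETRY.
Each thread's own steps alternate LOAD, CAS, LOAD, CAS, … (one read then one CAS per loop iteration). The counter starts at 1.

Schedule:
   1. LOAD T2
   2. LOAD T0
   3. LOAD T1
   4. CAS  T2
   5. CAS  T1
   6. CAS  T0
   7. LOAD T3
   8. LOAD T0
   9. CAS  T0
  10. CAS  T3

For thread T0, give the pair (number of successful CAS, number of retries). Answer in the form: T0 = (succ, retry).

T0 = (1, 1)

step 1: T2 LOAD ⇒ load; ctr=1 reg=1
step 2: T0 LOAD ⇒ load; ctr=1 reg=1
step 3: T1 LOAD ⇒ load; ctr=1 reg=1
step 4: T2 CAS ⇒ ok; ctr=2 reg=1
step 5: T1 CAS ⇒ retry; ctr=2 reg=1
step 6: T0 CAS ⇒ retry; ctr=2 reg=1
step 7: T3 LOAD ⇒ load; ctr=2 reg=2
step 8: T0 LOAD ⇒ load; ctr=2 reg=2
step 9: T0 CAS ⇒ ok; ctr=3 reg=2
step 10: T3 CAS ⇒ retry; ctr=3 reg=2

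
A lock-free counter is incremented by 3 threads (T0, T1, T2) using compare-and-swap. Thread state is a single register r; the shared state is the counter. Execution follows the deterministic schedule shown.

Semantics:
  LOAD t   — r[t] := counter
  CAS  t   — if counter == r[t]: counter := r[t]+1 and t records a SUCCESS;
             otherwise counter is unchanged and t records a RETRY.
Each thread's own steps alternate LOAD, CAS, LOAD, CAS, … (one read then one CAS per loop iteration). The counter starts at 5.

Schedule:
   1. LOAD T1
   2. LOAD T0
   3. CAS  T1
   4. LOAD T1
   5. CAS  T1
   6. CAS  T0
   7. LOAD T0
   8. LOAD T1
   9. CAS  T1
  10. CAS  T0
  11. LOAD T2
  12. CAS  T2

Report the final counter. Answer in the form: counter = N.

[1] T1.load  rd  (counter 5, T1.r 5)
[2] T0.load  rd  (counter 5, T0.r 5)
[3] T1.cas  hit  (counter 6, T1.r 5)
[4] T1.load  rd  (counter 6, T1.r 6)
[5] T1.cas  hit  (counter 7, T1.r 6)
[6] T0.cas  miss  (counter 7, T0.r 5)
[7] T0.load  rd  (counter 7, T0.r 7)
[8] T1.load  rd  (counter 7, T1.r 7)
[9] T1.cas  hit  (counter 8, T1.r 7)
[10] T0.cas  miss  (counter 8, T0.r 7)
[11] T2.load  rd  (counter 8, T2.r 8)
[12] T2.cas  hit  (counter 9, T2.r 8)

counter = 9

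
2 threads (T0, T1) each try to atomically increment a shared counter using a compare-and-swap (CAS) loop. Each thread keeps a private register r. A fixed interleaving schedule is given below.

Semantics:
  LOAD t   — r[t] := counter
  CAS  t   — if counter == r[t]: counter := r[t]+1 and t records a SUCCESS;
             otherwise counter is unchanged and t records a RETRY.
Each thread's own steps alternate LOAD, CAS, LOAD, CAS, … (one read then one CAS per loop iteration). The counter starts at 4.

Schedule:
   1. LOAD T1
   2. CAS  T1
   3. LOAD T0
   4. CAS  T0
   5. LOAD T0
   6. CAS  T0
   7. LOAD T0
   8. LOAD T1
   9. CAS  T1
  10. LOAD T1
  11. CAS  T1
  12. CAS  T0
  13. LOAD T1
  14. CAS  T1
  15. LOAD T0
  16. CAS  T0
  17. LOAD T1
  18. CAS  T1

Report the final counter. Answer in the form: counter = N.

T1 LOAD — after: cnt=4, r=4 — load
T1 CAS — after: cnt=5, r=4 — ok
T0 LOAD — after: cnt=5, r=5 — load
T0 CAS — after: cnt=6, r=5 — ok
T0 LOAD — after: cnt=6, r=6 — load
T0 CAS — after: cnt=7, r=6 — ok
T0 LOAD — after: cnt=7, r=7 — load
T1 LOAD — after: cnt=7, r=7 — load
T1 CAS — after: cnt=8, r=7 — ok
T1 LOAD — after: cnt=8, r=8 — load
T1 CAS — after: cnt=9, r=8 — ok
T0 CAS — after: cnt=9, r=7 — retry
T1 LOAD — after: cnt=9, r=9 — load
T1 CAS — after: cnt=10, r=9 — ok
T0 LOAD — after: cnt=10, r=10 — load
T0 CAS — after: cnt=11, r=10 — ok
T1 LOAD — after: cnt=11, r=11 — load
T1 CAS — after: cnt=12, r=11 — ok

counter = 12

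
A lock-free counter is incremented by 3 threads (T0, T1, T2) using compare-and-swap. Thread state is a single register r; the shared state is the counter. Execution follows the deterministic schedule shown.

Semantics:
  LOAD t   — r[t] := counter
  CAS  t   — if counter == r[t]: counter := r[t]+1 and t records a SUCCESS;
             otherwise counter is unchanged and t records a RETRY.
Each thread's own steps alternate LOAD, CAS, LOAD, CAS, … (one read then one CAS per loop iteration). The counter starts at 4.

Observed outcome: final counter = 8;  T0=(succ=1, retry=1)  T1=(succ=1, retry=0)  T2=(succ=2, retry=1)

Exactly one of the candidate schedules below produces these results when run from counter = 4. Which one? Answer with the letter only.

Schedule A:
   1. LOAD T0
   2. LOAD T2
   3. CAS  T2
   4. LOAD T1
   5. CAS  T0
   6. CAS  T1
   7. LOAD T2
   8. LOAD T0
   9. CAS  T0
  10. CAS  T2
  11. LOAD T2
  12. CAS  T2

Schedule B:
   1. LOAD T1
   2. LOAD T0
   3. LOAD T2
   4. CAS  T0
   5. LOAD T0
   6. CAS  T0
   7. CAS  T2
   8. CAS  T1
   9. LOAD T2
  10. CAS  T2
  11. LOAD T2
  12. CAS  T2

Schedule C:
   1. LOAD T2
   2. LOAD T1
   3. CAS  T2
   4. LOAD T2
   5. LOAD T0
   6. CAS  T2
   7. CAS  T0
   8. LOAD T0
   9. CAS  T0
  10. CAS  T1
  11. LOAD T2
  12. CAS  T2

A

Tracing schedule A:
1. LOAD T0 → mem=4 r[T0]=4 [LOAD]
2. LOAD T2 → mem=4 r[T2]=4 [LOAD]
3. CAS T2 → mem=5 r[T2]=4 [OK]
4. LOAD T1 → mem=5 r[T1]=5 [LOAD]
5. CAS T0 → mem=5 r[T0]=4 [RETRY]
6. CAS T1 → mem=6 r[T1]=5 [OK]
7. LOAD T2 → mem=6 r[T2]=6 [LOAD]
8. LOAD T0 → mem=6 r[T0]=6 [LOAD]
9. CAS T0 → mem=7 r[T0]=6 [OK]
10. CAS T2 → mem=7 r[T2]=6 [RETRY]
11. LOAD T2 → mem=7 r[T2]=7 [LOAD]
12. CAS T2 → mem=8 r[T2]=7 [OK]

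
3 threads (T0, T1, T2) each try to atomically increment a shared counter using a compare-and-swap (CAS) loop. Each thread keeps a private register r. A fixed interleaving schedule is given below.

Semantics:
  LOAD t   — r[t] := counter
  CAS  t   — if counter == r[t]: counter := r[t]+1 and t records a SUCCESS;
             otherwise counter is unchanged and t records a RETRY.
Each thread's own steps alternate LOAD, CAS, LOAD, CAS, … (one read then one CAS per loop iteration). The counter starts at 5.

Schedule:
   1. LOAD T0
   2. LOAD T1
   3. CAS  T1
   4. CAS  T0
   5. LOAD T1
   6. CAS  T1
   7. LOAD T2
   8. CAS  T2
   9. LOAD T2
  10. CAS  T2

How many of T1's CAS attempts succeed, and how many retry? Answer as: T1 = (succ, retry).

1. LOAD T0 → mem=5 r[T0]=5 [LOAD]
2. LOAD T1 → mem=5 r[T1]=5 [LOAD]
3. CAS T1 → mem=6 r[T1]=5 [OK]
4. CAS T0 → mem=6 r[T0]=5 [RETRY]
5. LOAD T1 → mem=6 r[T1]=6 [LOAD]
6. CAS T1 → mem=7 r[T1]=6 [OK]
7. LOAD T2 → mem=7 r[T2]=7 [LOAD]
8. CAS T2 → mem=8 r[T2]=7 [OK]
9. LOAD T2 → mem=8 r[T2]=8 [LOAD]
10. CAS T2 → mem=9 r[T2]=8 [OK]

T1 = (2, 0)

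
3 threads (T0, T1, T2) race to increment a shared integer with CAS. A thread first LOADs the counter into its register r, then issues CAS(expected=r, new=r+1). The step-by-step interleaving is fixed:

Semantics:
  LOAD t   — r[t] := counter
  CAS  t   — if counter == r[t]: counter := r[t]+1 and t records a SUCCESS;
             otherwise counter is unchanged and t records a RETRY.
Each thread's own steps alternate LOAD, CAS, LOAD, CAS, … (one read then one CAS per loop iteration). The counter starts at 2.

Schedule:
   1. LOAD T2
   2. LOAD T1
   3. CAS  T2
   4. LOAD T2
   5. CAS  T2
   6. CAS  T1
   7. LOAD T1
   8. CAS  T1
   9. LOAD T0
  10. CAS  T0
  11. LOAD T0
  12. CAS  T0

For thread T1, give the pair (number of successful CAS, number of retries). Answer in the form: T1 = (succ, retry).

step 1: T2 LOAD ⇒ load; ctr=2 reg=2
step 2: T1 LOAD ⇒ load; ctr=2 reg=2
step 3: T2 CAS ⇒ ok; ctr=3 reg=2
step 4: T2 LOAD ⇒ load; ctr=3 reg=3
step 5: T2 CAS ⇒ ok; ctr=4 reg=3
step 6: T1 CAS ⇒ retry; ctr=4 reg=2
step 7: T1 LOAD ⇒ load; ctr=4 reg=4
step 8: T1 CAS ⇒ ok; ctr=5 reg=4
step 9: T0 LOAD ⇒ load; ctr=5 reg=5
step 10: T0 CAS ⇒ ok; ctr=6 reg=5
step 11: T0 LOAD ⇒ load; ctr=6 reg=6
step 12: T0 CAS ⇒ ok; ctr=7 reg=6

T1 = (1, 1)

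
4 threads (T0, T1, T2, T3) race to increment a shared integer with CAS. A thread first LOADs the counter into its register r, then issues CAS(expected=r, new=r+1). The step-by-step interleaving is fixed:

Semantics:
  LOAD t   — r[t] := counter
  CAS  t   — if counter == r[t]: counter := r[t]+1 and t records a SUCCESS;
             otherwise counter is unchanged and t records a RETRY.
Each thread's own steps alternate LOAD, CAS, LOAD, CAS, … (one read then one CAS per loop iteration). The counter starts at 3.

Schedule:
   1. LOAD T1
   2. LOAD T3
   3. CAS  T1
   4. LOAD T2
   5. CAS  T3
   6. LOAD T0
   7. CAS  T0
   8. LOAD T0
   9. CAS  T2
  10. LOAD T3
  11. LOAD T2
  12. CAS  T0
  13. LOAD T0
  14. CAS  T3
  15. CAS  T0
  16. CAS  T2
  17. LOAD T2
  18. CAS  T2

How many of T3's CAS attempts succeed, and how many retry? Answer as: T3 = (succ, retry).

[1] T1.load  rd  (counter 3, T1.r 3)
[2] T3.load  rd  (counter 3, T3.r 3)
[3] T1.cas  hit  (counter 4, T1.r 3)
[4] T2.load  rd  (counter 4, T2.r 4)
[5] T3.cas  miss  (counter 4, T3.r 3)
[6] T0.load  rd  (counter 4, T0.r 4)
[7] T0.cas  hit  (counter 5, T0.r 4)
[8] T0.load  rd  (counter 5, T0.r 5)
[9] T2.cas  miss  (counter 5, T2.r 4)
[10] T3.load  rd  (counter 5, T3.r 5)
[11] T2.load  rd  (counter 5, T2.r 5)
[12] T0.cas  hit  (counter 6, T0.r 5)
[13] T0.load  rd  (counter 6, T0.r 6)
[14] T3.cas  miss  (counter 6, T3.r 5)
[15] T0.cas  hit  (counter 7, T0.r 6)
[16] T2.cas  miss  (counter 7, T2.r 5)
[17] T2.load  rd  (counter 7, T2.r 7)
[18] T2.cas  hit  (counter 8, T2.r 7)

T3 = (0, 2)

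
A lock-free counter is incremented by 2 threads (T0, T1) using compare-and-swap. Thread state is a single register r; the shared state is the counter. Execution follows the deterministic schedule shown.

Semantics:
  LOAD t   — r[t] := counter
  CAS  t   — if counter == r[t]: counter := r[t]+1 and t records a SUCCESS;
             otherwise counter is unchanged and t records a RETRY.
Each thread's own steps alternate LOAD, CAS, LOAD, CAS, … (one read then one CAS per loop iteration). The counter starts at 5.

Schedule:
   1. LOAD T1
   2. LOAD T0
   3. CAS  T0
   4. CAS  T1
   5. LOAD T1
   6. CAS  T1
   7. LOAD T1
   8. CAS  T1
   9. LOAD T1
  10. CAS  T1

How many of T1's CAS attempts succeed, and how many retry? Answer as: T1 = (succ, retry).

T1 = (3, 1)

T1 LOAD — after: cnt=5, r=5 — load
T0 LOAD — after: cnt=5, r=5 — load
T0 CAS — after: cnt=6, r=5 — ok
T1 CAS — after: cnt=6, r=5 — retry
T1 LOAD — after: cnt=6, r=6 — load
T1 CAS — after: cnt=7, r=6 — ok
T1 LOAD — after: cnt=7, r=7 — load
T1 CAS — after: cnt=8, r=7 — ok
T1 LOAD — after: cnt=8, r=8 — load
T1 CAS — after: cnt=9, r=8 — ok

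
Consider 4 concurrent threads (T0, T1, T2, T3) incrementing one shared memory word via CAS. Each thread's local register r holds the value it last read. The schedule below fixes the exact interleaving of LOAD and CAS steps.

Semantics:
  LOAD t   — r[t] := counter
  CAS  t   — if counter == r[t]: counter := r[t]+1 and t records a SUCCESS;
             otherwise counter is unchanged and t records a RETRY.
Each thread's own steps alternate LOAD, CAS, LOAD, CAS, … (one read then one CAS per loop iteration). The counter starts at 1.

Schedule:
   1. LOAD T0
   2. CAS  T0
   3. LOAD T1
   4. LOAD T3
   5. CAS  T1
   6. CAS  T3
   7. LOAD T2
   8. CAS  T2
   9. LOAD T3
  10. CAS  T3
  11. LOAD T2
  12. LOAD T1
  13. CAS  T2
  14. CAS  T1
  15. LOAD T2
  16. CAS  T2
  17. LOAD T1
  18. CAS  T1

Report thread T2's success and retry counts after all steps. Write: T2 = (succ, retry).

[1] T0.load  rd  (counter 1, T0.r 1)
[2] T0.cas  hit  (counter 2, T0.r 1)
[3] T1.load  rd  (counter 2, T1.r 2)
[4] T3.load  rd  (counter 2, T3.r 2)
[5] T1.cas  hit  (counter 3, T1.r 2)
[6] T3.cas  miss  (counter 3, T3.r 2)
[7] T2.load  rd  (counter 3, T2.r 3)
[8] T2.cas  hit  (counter 4, T2.r 3)
[9] T3.load  rd  (counter 4, T3.r 4)
[10] T3.cas  hit  (counter 5, T3.r 4)
[11] T2.load  rd  (counter 5, T2.r 5)
[12] T1.load  rd  (counter 5, T1.r 5)
[13] T2.cas  hit  (counter 6, T2.r 5)
[14] T1.cas  miss  (counter 6, T1.r 5)
[15] T2.load  rd  (counter 6, T2.r 6)
[16] T2.cas  hit  (counter 7, T2.r 6)
[17] T1.load  rd  (counter 7, T1.r 7)
[18] T1.cas  hit  (counter 8, T1.r 7)

T2 = (3, 0)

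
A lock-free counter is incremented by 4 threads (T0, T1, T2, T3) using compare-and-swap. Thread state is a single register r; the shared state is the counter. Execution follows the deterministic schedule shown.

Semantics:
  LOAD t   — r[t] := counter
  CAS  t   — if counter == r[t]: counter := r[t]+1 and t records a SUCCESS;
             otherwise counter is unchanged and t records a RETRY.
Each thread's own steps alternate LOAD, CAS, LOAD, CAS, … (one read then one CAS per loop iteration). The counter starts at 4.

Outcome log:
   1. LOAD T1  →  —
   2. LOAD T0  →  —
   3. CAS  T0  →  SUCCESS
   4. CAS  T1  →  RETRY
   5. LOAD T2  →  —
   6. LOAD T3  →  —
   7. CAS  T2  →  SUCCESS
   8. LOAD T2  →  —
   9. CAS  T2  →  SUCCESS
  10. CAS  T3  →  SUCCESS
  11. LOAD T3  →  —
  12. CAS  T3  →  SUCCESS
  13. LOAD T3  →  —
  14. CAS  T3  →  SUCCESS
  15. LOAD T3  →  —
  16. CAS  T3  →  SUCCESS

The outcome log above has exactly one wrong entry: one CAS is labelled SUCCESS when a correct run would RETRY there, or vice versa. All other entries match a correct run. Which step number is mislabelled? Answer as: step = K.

step = 10

Re-executing:
[1] T1.load  rd  (counter 4, T1.r 4)
[2] T0.load  rd  (counter 4, T0.r 4)
[3] T0.cas  hit  (counter 5, T0.r 4)
[4] T1.cas  miss  (counter 5, T1.r 4)
[5] T2.load  rd  (counter 5, T2.r 5)
[6] T3.load  rd  (counter 5, T3.r 5)
[7] T2.cas  hit  (counter 6, T2.r 5)
[8] T2.load  rd  (counter 6, T2.r 6)
[9] T2.cas  hit  (counter 7, T2.r 6)
[10] T3.cas  miss  (counter 7, T3.r 5)
[11] T3.load  rd  (counter 7, T3.r 7)
[12] T3.cas  hit  (counter 8, T3.r 7)
[13] T3.load  rd  (counter 8, T3.r 8)
[14] T3.cas  hit  (counter 9, T3.r 8)
[15] T3.load  rd  (counter 9, T3.r 9)
[16] T3.cas  hit  (counter 10, T3.r 9)
Mismatch at 10.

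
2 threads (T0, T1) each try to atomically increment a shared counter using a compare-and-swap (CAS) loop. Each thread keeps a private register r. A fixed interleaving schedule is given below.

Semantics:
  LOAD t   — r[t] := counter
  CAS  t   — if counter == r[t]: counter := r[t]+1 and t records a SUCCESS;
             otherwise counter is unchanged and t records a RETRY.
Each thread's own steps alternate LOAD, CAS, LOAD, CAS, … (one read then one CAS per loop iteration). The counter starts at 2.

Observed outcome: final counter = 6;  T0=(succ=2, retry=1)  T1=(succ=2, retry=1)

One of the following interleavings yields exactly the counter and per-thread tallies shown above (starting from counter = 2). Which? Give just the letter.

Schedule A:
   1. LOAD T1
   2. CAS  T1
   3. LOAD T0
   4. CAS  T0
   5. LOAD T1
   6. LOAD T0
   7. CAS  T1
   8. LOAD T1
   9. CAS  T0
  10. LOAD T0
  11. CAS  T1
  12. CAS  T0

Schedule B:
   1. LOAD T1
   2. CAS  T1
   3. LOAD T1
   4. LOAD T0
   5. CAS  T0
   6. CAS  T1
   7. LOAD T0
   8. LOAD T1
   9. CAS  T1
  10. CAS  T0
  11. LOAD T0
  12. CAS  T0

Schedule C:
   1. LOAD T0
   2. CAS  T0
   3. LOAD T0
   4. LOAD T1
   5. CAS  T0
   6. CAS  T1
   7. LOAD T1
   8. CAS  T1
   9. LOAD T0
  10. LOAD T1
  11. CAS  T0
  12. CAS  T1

B

Tracing schedule B:
step 1: T1 LOAD ⇒ load; ctr=2 reg=2
step 2: T1 CAS ⇒ ok; ctr=3 reg=2
step 3: T1 LOAD ⇒ load; ctr=3 reg=3
step 4: T0 LOAD ⇒ load; ctr=3 reg=3
step 5: T0 CAS ⇒ ok; ctr=4 reg=3
step 6: T1 CAS ⇒ retry; ctr=4 reg=3
step 7: T0 LOAD ⇒ load; ctr=4 reg=4
step 8: T1 LOAD ⇒ load; ctr=4 reg=4
step 9: T1 CAS ⇒ ok; ctr=5 reg=4
step 10: T0 CAS ⇒ retry; ctr=5 reg=4
step 11: T0 LOAD ⇒ load; ctr=5 reg=5
step 12: T0 CAS ⇒ ok; ctr=6 reg=5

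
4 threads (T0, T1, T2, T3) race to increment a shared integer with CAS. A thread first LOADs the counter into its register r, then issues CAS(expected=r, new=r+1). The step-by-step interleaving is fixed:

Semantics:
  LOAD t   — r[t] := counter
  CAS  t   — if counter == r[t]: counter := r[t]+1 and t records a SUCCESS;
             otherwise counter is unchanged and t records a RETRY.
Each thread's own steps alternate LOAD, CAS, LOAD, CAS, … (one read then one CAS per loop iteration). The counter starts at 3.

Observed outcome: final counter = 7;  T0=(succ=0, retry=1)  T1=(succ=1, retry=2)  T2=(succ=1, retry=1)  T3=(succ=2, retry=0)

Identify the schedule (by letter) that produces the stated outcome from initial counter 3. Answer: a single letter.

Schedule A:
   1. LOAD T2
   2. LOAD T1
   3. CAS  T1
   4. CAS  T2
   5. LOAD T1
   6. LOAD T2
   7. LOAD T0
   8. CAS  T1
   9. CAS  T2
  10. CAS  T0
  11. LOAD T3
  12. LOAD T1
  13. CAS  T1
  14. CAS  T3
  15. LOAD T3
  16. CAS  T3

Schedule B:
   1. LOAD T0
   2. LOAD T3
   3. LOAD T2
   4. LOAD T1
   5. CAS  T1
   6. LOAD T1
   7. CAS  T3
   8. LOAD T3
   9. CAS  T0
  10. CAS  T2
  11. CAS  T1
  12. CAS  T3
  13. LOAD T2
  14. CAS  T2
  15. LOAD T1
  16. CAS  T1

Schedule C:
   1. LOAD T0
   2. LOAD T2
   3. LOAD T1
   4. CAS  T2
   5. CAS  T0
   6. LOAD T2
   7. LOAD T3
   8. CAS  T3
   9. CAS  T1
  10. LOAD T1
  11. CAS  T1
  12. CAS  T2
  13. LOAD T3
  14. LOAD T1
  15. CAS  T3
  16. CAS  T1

C

Run C:
step 1: T0 LOAD ⇒ load; ctr=3 reg=3
step 2: T2 LOAD ⇒ load; ctr=3 reg=3
step 3: T1 LOAD ⇒ load; ctr=3 reg=3
step 4: T2 CAS ⇒ ok; ctr=4 reg=3
step 5: T0 CAS ⇒ retry; ctr=4 reg=3
step 6: T2 LOAD ⇒ load; ctr=4 reg=4
step 7: T3 LOAD ⇒ load; ctr=4 reg=4
step 8: T3 CAS ⇒ ok; ctr=5 reg=4
step 9: T1 CAS ⇒ retry; ctr=5 reg=3
step 10: T1 LOAD ⇒ load; ctr=5 reg=5
step 11: T1 CAS ⇒ ok; ctr=6 reg=5
step 12: T2 CAS ⇒ retry; ctr=6 reg=4
step 13: T3 LOAD ⇒ load; ctr=6 reg=6
step 14: T1 LOAD ⇒ load; ctr=6 reg=6
step 15: T3 CAS ⇒ ok; ctr=7 reg=6
step 16: T1 CAS ⇒ retry; ctr=7 reg=6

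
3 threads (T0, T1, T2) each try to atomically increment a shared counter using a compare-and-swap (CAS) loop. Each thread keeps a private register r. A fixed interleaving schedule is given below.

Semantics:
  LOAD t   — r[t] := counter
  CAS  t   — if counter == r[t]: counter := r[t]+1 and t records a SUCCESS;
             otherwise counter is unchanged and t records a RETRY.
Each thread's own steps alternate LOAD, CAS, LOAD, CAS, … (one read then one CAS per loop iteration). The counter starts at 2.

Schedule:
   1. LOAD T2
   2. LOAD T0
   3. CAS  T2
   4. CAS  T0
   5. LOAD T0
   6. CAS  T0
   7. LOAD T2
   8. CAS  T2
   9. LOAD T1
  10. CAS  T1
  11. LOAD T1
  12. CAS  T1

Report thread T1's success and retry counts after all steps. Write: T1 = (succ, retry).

[1] T2.load  rd  (counter 2, T2.r 2)
[2] T0.load  rd  (counter 2, T0.r 2)
[3] T2.cas  hit  (counter 3, T2.r 2)
[4] T0.cas  miss  (counter 3, T0.r 2)
[5] T0.load  rd  (counter 3, T0.r 3)
[6] T0.cas  hit  (counter 4, T0.r 3)
[7] T2.load  rd  (counter 4, T2.r 4)
[8] T2.cas  hit  (counter 5, T2.r 4)
[9] T1.load  rd  (counter 5, T1.r 5)
[10] T1.cas  hit  (counter 6, T1.r 5)
[11] T1.load  rd  (counter 6, T1.r 6)
[12] T1.cas  hit  (counter 7, T1.r 6)

T1 = (2, 0)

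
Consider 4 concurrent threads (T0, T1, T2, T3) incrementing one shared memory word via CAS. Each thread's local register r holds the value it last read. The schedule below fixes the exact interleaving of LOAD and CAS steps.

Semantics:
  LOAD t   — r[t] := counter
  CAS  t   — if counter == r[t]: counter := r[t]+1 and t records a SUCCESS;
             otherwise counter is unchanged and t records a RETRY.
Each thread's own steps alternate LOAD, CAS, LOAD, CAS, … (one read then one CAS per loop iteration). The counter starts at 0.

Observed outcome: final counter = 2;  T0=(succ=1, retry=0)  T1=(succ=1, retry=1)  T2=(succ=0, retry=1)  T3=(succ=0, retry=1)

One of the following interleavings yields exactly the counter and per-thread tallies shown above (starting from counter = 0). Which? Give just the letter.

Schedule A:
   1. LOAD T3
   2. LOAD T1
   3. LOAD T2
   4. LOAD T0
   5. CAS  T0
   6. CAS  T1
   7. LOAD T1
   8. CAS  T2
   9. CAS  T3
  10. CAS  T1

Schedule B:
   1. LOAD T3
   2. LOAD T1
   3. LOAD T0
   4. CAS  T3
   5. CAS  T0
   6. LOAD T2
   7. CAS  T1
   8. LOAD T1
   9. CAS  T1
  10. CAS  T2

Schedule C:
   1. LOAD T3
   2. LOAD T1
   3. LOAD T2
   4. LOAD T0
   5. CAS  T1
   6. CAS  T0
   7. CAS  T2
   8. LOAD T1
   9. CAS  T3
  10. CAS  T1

Run A:
   1) LOAD T3:  M=0  r_T3=0
   2) LOAD T1:  M=0  r_T1=0
   3) LOAD T2:  M=0  r_T2=0
   4) LOAD T0:  M=0  r_T0=0
   5) CAS  T0:  M=1  r_T0=0 ✓
   6) CAS  T1:  M=1  r_T1=0 ✗
   7) LOAD T1:  M=1  r_T1=1
   8) CAS  T2:  M=1  r_T2=0 ✗
   9) CAS  T3:  M=1  r_T3=0 ✗
  10) CAS  T1:  M=2  r_T1=1 ✓

A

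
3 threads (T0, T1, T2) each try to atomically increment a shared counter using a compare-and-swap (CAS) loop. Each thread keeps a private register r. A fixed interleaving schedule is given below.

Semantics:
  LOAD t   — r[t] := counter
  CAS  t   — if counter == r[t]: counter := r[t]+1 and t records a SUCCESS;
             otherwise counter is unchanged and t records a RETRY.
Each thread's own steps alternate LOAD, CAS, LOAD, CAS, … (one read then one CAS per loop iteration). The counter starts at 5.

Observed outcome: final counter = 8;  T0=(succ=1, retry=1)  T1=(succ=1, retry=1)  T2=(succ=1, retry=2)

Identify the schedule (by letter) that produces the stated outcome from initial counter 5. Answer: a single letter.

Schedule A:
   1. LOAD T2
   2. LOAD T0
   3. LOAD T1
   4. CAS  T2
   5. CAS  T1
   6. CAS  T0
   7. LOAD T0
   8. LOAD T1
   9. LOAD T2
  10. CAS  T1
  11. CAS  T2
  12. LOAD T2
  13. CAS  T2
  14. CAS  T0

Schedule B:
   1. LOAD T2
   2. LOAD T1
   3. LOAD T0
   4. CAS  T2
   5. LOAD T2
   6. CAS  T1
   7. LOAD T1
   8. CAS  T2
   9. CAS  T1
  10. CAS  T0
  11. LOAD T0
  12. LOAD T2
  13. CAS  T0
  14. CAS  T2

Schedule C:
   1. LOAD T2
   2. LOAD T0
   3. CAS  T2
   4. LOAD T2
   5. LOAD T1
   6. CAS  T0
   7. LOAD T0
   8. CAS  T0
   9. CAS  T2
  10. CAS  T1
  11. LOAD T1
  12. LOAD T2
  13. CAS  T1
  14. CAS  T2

Run C:
   1) LOAD T2:  M=5  r_T2=5
   2) LOAD T0:  M=5  r_T0=5
   3) CAS  T2:  M=6  r_T2=5 ✓
   4) LOAD T2:  M=6  r_T2=6
   5) LOAD T1:  M=6  r_T1=6
   6) CAS  T0:  M=6  r_T0=5 ✗
   7) LOAD T0:  M=6  r_T0=6
   8) CAS  T0:  M=7  r_T0=6 ✓
   9) CAS  T2:  M=7  r_T2=6 ✗
  10) CAS  T1:  M=7  r_T1=6 ✗
  11) LOAD T1:  M=7  r_T1=7
  12) LOAD T2:  M=7  r_T2=7
  13) CAS  T1:  M=8  r_T1=7 ✓
  14) CAS  T2:  M=8  r_T2=7 ✗

C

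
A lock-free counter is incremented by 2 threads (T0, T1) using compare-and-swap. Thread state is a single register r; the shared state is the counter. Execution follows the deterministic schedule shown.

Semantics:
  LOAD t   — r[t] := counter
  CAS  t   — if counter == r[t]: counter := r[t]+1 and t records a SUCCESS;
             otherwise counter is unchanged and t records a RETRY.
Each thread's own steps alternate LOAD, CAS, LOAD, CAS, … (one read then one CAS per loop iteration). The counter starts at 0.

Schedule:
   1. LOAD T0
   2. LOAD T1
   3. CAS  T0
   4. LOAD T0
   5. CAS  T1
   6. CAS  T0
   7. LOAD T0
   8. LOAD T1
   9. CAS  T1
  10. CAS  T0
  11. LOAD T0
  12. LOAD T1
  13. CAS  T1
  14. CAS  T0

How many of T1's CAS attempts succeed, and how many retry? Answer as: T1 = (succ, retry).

   1) LOAD T0:  M=0  r_T0=0
   2) LOAD T1:  M=0  r_T1=0
   3) CAS  T0:  M=1  r_T0=0 ✓
   4) LOAD T0:  M=1  r_T0=1
   5) CAS  T1:  M=1  r_T1=0 ✗
   6) CAS  T0:  M=2  r_T0=1 ✓
   7) LOAD T0:  M=2  r_T0=2
   8) LOAD T1:  M=2  r_T1=2
   9) CAS  T1:  M=3  r_T1=2 ✓
  10) CAS  T0:  M=3  r_T0=2 ✗
  11) LOAD T0:  M=3  r_T0=3
  12) LOAD T1:  M=3  r_T1=3
  13) CAS  T1:  M=4  r_T1=3 ✓
  14) CAS  T0:  M=4  r_T0=3 ✗

T1 = (2, 1)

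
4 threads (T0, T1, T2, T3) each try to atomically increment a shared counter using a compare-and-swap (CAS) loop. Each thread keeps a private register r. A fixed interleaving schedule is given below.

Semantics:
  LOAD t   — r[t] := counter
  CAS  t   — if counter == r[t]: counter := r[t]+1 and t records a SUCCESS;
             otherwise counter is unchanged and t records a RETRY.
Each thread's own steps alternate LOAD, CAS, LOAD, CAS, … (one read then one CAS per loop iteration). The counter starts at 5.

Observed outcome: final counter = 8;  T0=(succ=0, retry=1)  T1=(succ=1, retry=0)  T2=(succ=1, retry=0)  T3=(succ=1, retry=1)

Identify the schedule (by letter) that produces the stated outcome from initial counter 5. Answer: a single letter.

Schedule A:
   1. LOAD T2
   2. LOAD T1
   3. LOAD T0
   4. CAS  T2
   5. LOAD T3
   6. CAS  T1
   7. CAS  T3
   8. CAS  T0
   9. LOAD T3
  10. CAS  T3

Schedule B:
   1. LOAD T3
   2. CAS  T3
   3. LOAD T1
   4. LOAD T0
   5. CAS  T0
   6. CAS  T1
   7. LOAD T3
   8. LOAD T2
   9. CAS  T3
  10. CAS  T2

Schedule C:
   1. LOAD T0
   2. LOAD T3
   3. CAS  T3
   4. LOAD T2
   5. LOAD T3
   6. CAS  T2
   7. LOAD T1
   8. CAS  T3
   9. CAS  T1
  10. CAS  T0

C

Simulating candidate C:
   1) LOAD T0:  M=5  r_T0=5
   2) LOAD T3:  M=5  r_T3=5
   3) CAS  T3:  M=6  r_T3=5 ✓
   4) LOAD T2:  M=6  r_T2=6
   5) LOAD T3:  M=6  r_T3=6
   6) CAS  T2:  M=7  r_T2=6 ✓
   7) LOAD T1:  M=7  r_T1=7
   8) CAS  T3:  M=7  r_T3=6 ✗
   9) CAS  T1:  M=8  r_T1=7 ✓
  10) CAS  T0:  M=8  r_T0=5 ✗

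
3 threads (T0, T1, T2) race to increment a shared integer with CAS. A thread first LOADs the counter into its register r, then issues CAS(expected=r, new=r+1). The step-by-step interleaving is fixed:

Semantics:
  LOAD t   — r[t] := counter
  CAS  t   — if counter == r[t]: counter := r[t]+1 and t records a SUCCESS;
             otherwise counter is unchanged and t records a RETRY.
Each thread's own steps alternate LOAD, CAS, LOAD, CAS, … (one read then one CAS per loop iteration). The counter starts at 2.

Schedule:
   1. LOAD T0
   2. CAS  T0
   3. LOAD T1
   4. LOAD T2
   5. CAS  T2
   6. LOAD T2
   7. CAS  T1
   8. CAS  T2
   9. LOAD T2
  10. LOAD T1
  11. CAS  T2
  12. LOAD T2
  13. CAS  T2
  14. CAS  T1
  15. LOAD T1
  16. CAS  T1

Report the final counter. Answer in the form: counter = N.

counter = 8

step 1: T0 LOAD ⇒ load; ctr=2 reg=2
step 2: T0 CAS ⇒ ok; ctr=3 reg=2
step 3: T1 LOAD ⇒ load; ctr=3 reg=3
step 4: T2 LOAD ⇒ load; ctr=3 reg=3
step 5: T2 CAS ⇒ ok; ctr=4 reg=3
step 6: T2 LOAD ⇒ load; ctr=4 reg=4
step 7: T1 CAS ⇒ retry; ctr=4 reg=3
step 8: T2 CAS ⇒ ok; ctr=5 reg=4
step 9: T2 LOAD ⇒ load; ctr=5 reg=5
step 10: T1 LOAD ⇒ load; ctr=5 reg=5
step 11: T2 CAS ⇒ ok; ctr=6 reg=5
step 12: T2 LOAD ⇒ load; ctr=6 reg=6
step 13: T2 CAS ⇒ ok; ctr=7 reg=6
step 14: T1 CAS ⇒ retry; ctr=7 reg=5
step 15: T1 LOAD ⇒ load; ctr=7 reg=7
step 16: T1 CAS ⇒ ok; ctr=8 reg=7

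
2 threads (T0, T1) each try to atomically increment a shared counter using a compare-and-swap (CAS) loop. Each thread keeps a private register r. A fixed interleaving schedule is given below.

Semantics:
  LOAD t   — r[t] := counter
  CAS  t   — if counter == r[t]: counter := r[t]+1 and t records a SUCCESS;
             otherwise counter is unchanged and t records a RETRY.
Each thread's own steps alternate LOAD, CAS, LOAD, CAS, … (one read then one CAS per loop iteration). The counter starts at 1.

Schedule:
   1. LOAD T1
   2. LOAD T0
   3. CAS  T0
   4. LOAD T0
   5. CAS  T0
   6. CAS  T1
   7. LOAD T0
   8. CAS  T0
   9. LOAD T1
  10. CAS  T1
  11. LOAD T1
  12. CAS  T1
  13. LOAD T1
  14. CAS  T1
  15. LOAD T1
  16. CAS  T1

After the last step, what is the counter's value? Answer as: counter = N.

counter = 8

   1) LOAD T1:  M=1  r_T1=1
   2) LOAD T0:  M=1  r_T0=1
   3) CAS  T0:  M=2  r_T0=1 ✓
   4) LOAD T0:  M=2  r_T0=2
   5) CAS  T0:  M=3  r_T0=2 ✓
   6) CAS  T1:  M=3  r_T1=1 ✗
   7) LOAD T0:  M=3  r_T0=3
   8) CAS  T0:  M=4  r_T0=3 ✓
   9) LOAD T1:  M=4  r_T1=4
  10) CAS  T1:  M=5  r_T1=4 ✓
  11) LOAD T1:  M=5  r_T1=5
  12) CAS  T1:  M=6  r_T1=5 ✓
  13) LOAD T1:  M=6  r_T1=6
  14) CAS  T1:  M=7  r_T1=6 ✓
  15) LOAD T1:  M=7  r_T1=7
  16) CAS  T1:  M=8  r_T1=7 ✓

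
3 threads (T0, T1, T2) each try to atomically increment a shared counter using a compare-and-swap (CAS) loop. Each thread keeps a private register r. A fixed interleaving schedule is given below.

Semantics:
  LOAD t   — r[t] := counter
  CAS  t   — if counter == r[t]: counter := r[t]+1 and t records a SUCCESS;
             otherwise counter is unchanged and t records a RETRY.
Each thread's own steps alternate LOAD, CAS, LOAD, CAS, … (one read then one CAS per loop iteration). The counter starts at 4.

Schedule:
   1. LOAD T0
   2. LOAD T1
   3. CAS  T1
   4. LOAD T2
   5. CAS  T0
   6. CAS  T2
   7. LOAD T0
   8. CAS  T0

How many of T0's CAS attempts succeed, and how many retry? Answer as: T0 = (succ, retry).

T0 = (1, 1)

T0 LOAD — after: cnt=4, r=4 — load
T1 LOAD — after: cnt=4, r=4 — load
T1 CAS — after: cnt=5, r=4 — ok
T2 LOAD — after: cnt=5, r=5 — load
T0 CAS — after: cnt=5, r=4 — retry
T2 CAS — after: cnt=6, r=5 — ok
T0 LOAD — after: cnt=6, r=6 — load
T0 CAS — after: cnt=7, r=6 — ok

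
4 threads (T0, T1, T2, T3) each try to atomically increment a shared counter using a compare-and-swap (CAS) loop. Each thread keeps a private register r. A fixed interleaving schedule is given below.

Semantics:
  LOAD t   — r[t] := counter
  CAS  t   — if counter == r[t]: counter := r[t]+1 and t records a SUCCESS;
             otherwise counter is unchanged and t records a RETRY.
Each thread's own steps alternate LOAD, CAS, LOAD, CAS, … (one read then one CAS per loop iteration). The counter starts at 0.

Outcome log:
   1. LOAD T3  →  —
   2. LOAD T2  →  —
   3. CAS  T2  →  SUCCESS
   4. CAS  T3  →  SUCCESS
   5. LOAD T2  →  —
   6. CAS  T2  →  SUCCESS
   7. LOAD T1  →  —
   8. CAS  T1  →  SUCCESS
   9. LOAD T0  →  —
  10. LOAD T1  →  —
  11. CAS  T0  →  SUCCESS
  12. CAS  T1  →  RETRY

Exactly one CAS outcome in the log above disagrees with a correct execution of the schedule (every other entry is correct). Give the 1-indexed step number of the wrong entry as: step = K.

Reference trace:
[1] T3.load  rd  (counter 0, T3.r 0)
[2] T2.load  rd  (counter 0, T2.r 0)
[3] T2.cas  hit  (counter 1, T2.r 0)
[4] T3.cas  miss  (counter 1, T3.r 0)
[5] T2.load  rd  (counter 1, T2.r 1)
[6] T2.cas  hit  (counter 2, T2.r 1)
[7] T1.load  rd  (counter 2, T1.r 2)
[8] T1.cas  hit  (counter 3, T1.r 2)
[9] T0.load  rd  (counter 3, T0.r 3)
[10] T1.load  rd  (counter 3, T1.r 3)
[11] T0.cas  hit  (counter 4, T0.r 3)
[12] T1.cas  miss  (counter 4, T1.r 3)
Log disagrees first at step 4.

step = 4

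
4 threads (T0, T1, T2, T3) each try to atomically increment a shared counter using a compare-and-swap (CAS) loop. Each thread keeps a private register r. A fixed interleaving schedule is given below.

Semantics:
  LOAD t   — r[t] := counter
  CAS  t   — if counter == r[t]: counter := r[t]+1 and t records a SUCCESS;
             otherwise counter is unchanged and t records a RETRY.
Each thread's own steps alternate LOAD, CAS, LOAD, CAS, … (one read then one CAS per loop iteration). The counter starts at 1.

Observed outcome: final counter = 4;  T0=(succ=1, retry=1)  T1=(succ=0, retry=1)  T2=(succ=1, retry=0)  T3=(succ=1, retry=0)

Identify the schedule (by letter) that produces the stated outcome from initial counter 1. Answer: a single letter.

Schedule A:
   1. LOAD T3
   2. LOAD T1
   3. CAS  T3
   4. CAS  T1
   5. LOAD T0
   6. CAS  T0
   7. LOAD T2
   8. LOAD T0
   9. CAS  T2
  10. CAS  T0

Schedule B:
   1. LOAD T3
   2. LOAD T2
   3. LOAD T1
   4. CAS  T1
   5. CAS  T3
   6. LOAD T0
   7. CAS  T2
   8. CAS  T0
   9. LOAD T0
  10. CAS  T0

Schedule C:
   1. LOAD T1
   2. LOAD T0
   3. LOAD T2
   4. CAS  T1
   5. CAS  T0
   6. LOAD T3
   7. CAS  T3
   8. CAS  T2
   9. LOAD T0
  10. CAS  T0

Run A:
#1 T3 reads 1
#2 T1 reads 1
#3 T3 CAS(1→2) writes; counter now 2
#4 T1 CAS(1→2) fails; counter now 2
#5 T0 reads 2
#6 T0 CAS(2→3) writes; counter now 3
#7 T2 reads 3
#8 T0 reads 3
#9 T2 CAS(3→4) writes; counter now 4
#10 T0 CAS(3→4) fails; counter now 4

A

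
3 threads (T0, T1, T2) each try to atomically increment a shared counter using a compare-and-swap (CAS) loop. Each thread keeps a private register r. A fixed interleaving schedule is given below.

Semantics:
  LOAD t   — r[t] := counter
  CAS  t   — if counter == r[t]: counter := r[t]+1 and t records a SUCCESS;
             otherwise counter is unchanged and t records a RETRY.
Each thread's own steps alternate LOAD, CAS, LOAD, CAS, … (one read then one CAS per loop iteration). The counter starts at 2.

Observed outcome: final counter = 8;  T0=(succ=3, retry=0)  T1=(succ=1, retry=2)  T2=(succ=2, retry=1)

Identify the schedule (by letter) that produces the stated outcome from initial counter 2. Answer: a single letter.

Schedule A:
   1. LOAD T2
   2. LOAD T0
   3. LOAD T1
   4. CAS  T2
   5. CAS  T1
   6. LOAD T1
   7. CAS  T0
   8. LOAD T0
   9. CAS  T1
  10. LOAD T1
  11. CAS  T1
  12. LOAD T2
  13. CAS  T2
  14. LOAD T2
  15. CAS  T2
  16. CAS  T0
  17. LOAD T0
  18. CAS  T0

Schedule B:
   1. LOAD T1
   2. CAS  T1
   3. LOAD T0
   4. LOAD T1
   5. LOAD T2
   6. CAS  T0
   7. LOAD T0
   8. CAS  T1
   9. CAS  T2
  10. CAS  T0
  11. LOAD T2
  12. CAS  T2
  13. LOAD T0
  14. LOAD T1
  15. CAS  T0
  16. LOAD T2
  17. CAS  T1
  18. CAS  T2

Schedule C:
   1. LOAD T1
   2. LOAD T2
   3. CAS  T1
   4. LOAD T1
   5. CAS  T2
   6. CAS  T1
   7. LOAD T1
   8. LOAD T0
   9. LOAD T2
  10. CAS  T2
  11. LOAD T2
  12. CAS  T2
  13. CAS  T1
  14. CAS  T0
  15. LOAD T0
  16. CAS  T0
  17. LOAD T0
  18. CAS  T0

B

Simulating candidate B:
1. LOAD T1 → mem=2 r[T1]=2 [LOAD]
2. CAS T1 → mem=3 r[T1]=2 [OK]
3. LOAD T0 → mem=3 r[T0]=3 [LOAD]
4. LOAD T1 → mem=3 r[T1]=3 [LOAD]
5. LOAD T2 → mem=3 r[T2]=3 [LOAD]
6. CAS T0 → mem=4 r[T0]=3 [OK]
7. LOAD T0 → mem=4 r[T0]=4 [LOAD]
8. CAS T1 → mem=4 r[T1]=3 [RETRY]
9. CAS T2 → mem=4 r[T2]=3 [RETRY]
10. CAS T0 → mem=5 r[T0]=4 [OK]
11. LOAD T2 → mem=5 r[T2]=5 [LOAD]
12. CAS T2 → mem=6 r[T2]=5 [OK]
13. LOAD T0 → mem=6 r[T0]=6 [LOAD]
14. LOAD T1 → mem=6 r[T1]=6 [LOAD]
15. CAS T0 → mem=7 r[T0]=6 [OK]
16. LOAD T2 → mem=7 r[T2]=7 [LOAD]
17. CAS T1 → mem=7 r[T1]=6 [RETRY]
18. CAS T2 → mem=8 r[T2]=7 [OK]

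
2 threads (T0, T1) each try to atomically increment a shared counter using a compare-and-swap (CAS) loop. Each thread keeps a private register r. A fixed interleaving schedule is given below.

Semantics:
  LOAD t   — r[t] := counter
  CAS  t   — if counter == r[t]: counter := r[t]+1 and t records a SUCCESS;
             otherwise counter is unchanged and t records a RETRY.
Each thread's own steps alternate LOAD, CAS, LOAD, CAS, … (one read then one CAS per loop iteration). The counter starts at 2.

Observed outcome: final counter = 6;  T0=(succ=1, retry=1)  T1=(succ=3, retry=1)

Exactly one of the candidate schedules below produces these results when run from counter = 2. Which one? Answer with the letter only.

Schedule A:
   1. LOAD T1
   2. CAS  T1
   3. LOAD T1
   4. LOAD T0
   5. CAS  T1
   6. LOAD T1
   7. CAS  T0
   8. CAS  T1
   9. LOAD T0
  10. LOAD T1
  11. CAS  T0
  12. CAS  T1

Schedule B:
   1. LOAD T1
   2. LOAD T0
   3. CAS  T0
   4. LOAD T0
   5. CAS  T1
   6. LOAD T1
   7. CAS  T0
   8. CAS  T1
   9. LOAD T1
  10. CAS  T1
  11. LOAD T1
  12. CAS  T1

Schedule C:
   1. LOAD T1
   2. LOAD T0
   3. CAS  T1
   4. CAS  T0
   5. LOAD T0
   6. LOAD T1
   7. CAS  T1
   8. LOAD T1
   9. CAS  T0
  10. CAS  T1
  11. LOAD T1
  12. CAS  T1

A

Simulating candidate A:
[1] T1.load  rd  (counter 2, T1.r 2)
[2] T1.cas  hit  (counter 3, T1.r 2)
[3] T1.load  rd  (counter 3, T1.r 3)
[4] T0.load  rd  (counter 3, T0.r 3)
[5] T1.cas  hit  (counter 4, T1.r 3)
[6] T1.load  rd  (counter 4, T1.r 4)
[7] T0.cas  miss  (counter 4, T0.r 3)
[8] T1.cas  hit  (counter 5, T1.r 4)
[9] T0.load  rd  (counter 5, T0.r 5)
[10] T1.load  rd  (counter 5, T1.r 5)
[11] T0.cas  hit  (counter 6, T0.r 5)
[12] T1.cas  miss  (counter 6, T1.r 5)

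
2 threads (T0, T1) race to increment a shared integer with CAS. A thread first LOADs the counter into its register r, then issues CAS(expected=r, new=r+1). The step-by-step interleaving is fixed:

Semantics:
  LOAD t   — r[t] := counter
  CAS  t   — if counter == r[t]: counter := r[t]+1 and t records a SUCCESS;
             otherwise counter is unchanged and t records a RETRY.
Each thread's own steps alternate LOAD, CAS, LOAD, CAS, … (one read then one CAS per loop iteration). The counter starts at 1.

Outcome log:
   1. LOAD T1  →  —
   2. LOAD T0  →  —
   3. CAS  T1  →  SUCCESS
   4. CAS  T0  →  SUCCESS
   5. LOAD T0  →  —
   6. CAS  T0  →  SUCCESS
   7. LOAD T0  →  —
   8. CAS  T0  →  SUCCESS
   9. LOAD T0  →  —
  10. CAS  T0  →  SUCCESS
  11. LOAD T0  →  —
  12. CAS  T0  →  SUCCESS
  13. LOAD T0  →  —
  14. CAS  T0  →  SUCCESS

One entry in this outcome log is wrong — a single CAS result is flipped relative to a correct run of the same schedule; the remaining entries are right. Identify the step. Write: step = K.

step = 4

Correct run:
1. LOAD T1 → mem=1 r[T1]=1 [LOAD]
2. LOAD T0 → mem=1 r[T0]=1 [LOAD]
3. CAS T1 → mem=2 r[T1]=1 [OK]
4. CAS T0 → mem=2 r[T0]=1 [RETRY]
5. LOAD T0 → mem=2 r[T0]=2 [LOAD]
6. CAS T0 → mem=3 r[T0]=2 [OK]
7. LOAD T0 → mem=3 r[T0]=3 [LOAD]
8. CAS T0 → mem=4 r[T0]=3 [OK]
9. LOAD T0 → mem=4 r[T0]=4 [LOAD]
10. CAS T0 → mem=5 r[T0]=4 [OK]
11. LOAD T0 → mem=5 r[T0]=5 [LOAD]
12. CAS T0 → mem=6 r[T0]=5 [OK]
13. LOAD T0 → mem=6 r[T0]=6 [LOAD]
14. CAS T0 → mem=7 r[T0]=6 [OK]
Mismatch at 4.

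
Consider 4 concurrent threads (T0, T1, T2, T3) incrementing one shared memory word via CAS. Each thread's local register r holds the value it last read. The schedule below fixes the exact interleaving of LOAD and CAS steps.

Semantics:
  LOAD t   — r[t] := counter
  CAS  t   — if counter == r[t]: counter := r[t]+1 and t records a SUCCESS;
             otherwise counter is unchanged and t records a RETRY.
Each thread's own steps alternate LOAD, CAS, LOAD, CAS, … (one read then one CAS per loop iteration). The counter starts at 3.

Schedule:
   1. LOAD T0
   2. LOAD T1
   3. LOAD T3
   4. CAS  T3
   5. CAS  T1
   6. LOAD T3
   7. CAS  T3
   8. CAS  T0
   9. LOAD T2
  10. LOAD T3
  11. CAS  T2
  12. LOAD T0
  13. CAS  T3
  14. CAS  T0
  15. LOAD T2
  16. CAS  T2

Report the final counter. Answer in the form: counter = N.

step 1: T0 LOAD ⇒ load; ctr=3 reg=3
step 2: T1 LOAD ⇒ load; ctr=3 reg=3
step 3: T3 LOAD ⇒ load; ctr=3 reg=3
step 4: T3 CAS ⇒ ok; ctr=4 reg=3
step 5: T1 CAS ⇒ retry; ctr=4 reg=3
step 6: T3 LOAD ⇒ load; ctr=4 reg=4
step 7: T3 CAS ⇒ ok; ctr=5 reg=4
step 8: T0 CAS ⇒ retry; ctr=5 reg=3
step 9: T2 LOAD ⇒ load; ctr=5 reg=5
step 10: T3 LOAD ⇒ load; ctr=5 reg=5
step 11: T2 CAS ⇒ ok; ctr=6 reg=5
step 12: T0 LOAD ⇒ load; ctr=6 reg=6
step 13: T3 CAS ⇒ retry; ctr=6 reg=5
step 14: T0 CAS ⇒ ok; ctr=7 reg=6
step 15: T2 LOAD ⇒ load; ctr=7 reg=7
step 16: T2 CAS ⇒ ok; ctr=8 reg=7

counter = 8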